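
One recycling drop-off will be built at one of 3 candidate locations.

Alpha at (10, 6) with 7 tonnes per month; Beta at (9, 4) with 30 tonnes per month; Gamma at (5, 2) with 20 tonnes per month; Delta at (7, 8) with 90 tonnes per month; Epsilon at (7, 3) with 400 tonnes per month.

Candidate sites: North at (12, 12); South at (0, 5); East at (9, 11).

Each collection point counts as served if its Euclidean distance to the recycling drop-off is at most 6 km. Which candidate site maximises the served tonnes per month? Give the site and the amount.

East, covering 97

Coverage radius r = 6 km; a point is covered iff (Δx)²+(Δy)² ≤ 6² = 36.
  North (12, 12): covers {none} → 0
  South (0, 5): covers {Gamma} → 20
  East (9, 11): covers {Alpha, Delta} → 97
Maximum coverage at East: 97 tonnes per month.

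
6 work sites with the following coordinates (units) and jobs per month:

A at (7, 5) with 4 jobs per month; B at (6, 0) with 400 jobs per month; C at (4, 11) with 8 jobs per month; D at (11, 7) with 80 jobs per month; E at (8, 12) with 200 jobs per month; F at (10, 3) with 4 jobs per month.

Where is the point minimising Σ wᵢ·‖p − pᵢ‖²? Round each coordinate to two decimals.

(7.16, 4.43)

The minimiser of Σwᵢ‖p−pᵢ‖² is the weighted centroid p* = (Σwᵢpᵢ)/(Σwᵢ).
Σwᵢ = 696.
Σwᵢxᵢ = 4·7 + 400·6 + 8·4 + 80·11 + 200·8 + 4·10 = 4980.
Σwᵢyᵢ = 4·5 + 400·0 + 8·11 + 80·7 + 200·12 + 4·3 = 3080.
x* = 4980/696 = 7.16, y* = 3080/696 = 4.43.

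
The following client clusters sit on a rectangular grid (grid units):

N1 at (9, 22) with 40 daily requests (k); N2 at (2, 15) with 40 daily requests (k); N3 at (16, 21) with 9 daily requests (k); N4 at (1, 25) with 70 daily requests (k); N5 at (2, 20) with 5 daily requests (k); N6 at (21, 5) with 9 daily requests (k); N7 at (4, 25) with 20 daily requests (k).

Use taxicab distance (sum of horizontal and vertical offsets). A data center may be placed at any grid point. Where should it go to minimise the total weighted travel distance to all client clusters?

(2, 22)

Manhattan distance separates: Σwᵢ(|x−xᵢ|+|y−yᵢ|) = Σwᵢ|x−xᵢ| + Σwᵢ|y−yᵢ|, so x and y are optimised independently as 1-D weighted medians.
Total weight W = 193; half = 96.5.
x-coordinate, sorted with cumulative weight:
  x=1 (N4, w=70) cum 70
  x=2 (N2, w=40) cum 110  ← median
  x=2 (N5, w=5) cum 115
  x=4 (N7, w=20) cum 135
  x=9 (N1, w=40) cum 175
  x=16 (N3, w=9) cum 184
  x=21 (N6, w=9) cum 193
⇒ x* = 2
y-coordinate, sorted with cumulative weight:
  y=5 (N6, w=9) cum 9
  y=15 (N2, w=40) cum 49
  y=20 (N5, w=5) cum 54
  y=21 (N3, w=9) cum 63
  y=22 (N1, w=40) cum 103  ← median
  y=25 (N4, w=70) cum 173
  y=25 (N7, w=20) cum 193
⇒ y* = 22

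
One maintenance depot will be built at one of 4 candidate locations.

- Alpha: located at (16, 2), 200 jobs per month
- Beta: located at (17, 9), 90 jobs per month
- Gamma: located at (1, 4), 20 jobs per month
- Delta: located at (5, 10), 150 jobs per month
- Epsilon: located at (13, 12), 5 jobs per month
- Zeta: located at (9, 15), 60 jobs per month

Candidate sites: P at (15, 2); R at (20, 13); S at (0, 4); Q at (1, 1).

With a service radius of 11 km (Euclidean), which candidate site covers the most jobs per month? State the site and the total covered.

P, covering 295

Coverage radius r = 11 km; a point is covered iff (Δx)²+(Δy)² ≤ 11² = 121.
  P (15, 2): covers {Alpha, Beta, Epsilon} → 295
  R (20, 13): covers {Beta, Epsilon} → 95
  S (0, 4): covers {Gamma, Delta} → 170
  Q (1, 1): covers {Gamma, Delta} → 170
Maximum coverage at P: 295 jobs per month.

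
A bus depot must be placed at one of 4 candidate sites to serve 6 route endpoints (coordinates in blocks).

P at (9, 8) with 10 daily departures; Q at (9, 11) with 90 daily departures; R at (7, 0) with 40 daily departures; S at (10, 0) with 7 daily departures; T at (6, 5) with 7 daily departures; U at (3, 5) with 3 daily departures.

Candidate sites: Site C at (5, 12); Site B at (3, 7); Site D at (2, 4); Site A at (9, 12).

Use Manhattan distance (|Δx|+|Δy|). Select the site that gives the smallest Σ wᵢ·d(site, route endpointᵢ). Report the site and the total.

Site A, total 890 blocks

Total weighted distance at each candidate:
  Site C (5, 12): total = 1292
  Site B (3, 7): total = 1549
  Site D (2, 4): total = 1855
  Site A (9, 12): total = 890
Minimum is at Site A with total 890 blocks.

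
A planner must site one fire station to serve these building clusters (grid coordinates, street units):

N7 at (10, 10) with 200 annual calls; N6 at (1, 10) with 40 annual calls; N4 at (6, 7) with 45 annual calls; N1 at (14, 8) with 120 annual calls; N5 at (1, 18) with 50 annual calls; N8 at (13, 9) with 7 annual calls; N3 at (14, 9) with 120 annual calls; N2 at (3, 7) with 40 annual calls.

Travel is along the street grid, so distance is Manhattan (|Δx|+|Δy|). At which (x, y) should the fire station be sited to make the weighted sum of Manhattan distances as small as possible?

Manhattan distance separates: Σwᵢ(|x−xᵢ|+|y−yᵢ|) = Σwᵢ|x−xᵢ| + Σwᵢ|y−yᵢ|, so x and y are optimised independently as 1-D weighted medians.
Total weight W = 622; half = 311.
x-coordinate, sorted with cumulative weight:
  x=1 (N6, w=40) cum 40
  x=1 (N5, w=50) cum 90
  x=3 (N2, w=40) cum 130
  x=6 (N4, w=45) cum 175
  x=10 (N7, w=200) cum 375  ← median
  x=13 (N8, w=7) cum 382
  x=14 (N1, w=120) cum 502
  x=14 (N3, w=120) cum 622
⇒ x* = 10
y-coordinate, sorted with cumulative weight:
  y=7 (N4, w=45) cum 45
  y=7 (N2, w=40) cum 85
  y=8 (N1, w=120) cum 205
  y=9 (N8, w=7) cum 212
  y=9 (N3, w=120) cum 332  ← median
  y=10 (N7, w=200) cum 532
  y=10 (N6, w=40) cum 572
  y=18 (N5, w=50) cum 622
⇒ y* = 9

(10, 9)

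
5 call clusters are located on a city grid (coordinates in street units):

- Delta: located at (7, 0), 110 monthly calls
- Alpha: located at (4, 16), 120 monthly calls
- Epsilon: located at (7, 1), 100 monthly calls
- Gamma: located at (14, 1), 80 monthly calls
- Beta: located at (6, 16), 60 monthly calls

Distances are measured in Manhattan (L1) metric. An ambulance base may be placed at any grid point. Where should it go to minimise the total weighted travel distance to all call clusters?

(7, 1)

Manhattan distance separates: Σwᵢ(|x−xᵢ|+|y−yᵢ|) = Σwᵢ|x−xᵢ| + Σwᵢ|y−yᵢ|, so x and y are optimised independently as 1-D weighted medians.
Total weight W = 470; half = 235.
x-coordinate, sorted with cumulative weight:
  x=4 (Alpha, w=120) cum 120
  x=6 (Beta, w=60) cum 180
  x=7 (Delta, w=110) cum 290  ← median
  x=7 (Epsilon, w=100) cum 390
  x=14 (Gamma, w=80) cum 470
⇒ x* = 7
y-coordinate, sorted with cumulative weight:
  y=0 (Delta, w=110) cum 110
  y=1 (Epsilon, w=100) cum 210
  y=1 (Gamma, w=80) cum 290  ← median
  y=16 (Alpha, w=120) cum 410
  y=16 (Beta, w=60) cum 470
⇒ y* = 1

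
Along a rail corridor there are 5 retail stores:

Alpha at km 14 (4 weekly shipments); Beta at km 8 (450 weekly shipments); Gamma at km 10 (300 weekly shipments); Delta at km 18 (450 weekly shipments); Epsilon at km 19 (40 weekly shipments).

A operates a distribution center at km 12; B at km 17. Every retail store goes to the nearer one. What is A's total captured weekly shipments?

754

The indifferent point is the midpoint (12+17)/2 = 14.5; retail stores left of it (closer to A at 12) go to A, those right go to B.
  Beta at 8 (w=450) → A
  Gamma at 10 (w=300) → A
  Alpha at 14 (w=4) → A
  Delta at 18 (w=450) → B
  Epsilon at 19 (w=40) → B
A captures 754; B captures 490.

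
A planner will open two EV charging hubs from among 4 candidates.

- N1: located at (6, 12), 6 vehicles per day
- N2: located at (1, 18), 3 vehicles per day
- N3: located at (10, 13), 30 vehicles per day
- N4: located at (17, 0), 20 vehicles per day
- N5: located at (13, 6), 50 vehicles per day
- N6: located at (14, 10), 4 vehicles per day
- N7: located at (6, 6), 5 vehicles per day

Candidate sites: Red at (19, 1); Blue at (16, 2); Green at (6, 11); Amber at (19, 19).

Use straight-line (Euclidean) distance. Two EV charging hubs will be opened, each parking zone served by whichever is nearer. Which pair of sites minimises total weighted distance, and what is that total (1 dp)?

Evaluate every pair (each demand assigned to the nearer of the two):
  {Blue, Green}: total = 517.9
  {Red, Green}: total = 658.5
  {Blue, Amber}: total = 845.0
  {Red, Blue}: total = 908.1
  {Green, Amber}: total = 964.5
  {Red, Amber}: total = 1013.2
Best pair: {Blue, Green} with total 517.9.

{Blue, Green}, total 517.9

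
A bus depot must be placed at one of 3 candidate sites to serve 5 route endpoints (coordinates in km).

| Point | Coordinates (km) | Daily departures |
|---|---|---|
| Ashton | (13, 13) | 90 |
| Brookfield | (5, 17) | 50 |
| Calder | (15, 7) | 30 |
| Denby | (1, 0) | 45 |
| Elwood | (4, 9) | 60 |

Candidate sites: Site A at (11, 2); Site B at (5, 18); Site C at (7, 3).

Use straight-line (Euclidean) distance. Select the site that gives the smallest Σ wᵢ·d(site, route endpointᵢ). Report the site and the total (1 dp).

Site B, total 2718.1 km

Total weighted distance at each candidate:
  Site A (11, 2): total = 3059.0
  Site B (5, 18): total = 2718.1
  Site C (7, 3): total = 2729.4
Minimum is at Site B with total 2718.1 km.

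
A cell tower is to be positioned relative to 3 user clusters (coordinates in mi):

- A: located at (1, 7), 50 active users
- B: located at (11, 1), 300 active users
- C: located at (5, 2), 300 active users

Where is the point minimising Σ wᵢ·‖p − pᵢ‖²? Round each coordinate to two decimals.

(7.46, 1.92)

The minimiser of Σwᵢ‖p−pᵢ‖² is the weighted centroid p* = (Σwᵢpᵢ)/(Σwᵢ).
Σwᵢ = 650.
Σwᵢxᵢ = 50·1 + 300·11 + 300·5 = 4850.
Σwᵢyᵢ = 50·7 + 300·1 + 300·2 = 1250.
x* = 4850/650 = 7.46, y* = 1250/650 = 1.92.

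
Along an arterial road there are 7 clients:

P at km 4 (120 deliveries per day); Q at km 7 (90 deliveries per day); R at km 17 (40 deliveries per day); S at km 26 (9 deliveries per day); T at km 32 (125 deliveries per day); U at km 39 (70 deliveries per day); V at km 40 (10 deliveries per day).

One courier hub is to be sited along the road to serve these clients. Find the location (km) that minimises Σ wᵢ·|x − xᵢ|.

x = 17

For a sum of weighted absolute distances on a line, the optimum is the weighted median (not the mean). Total weight W = 464; half-weight = 232.
Sort by position and accumulate weight:
  km 4 (P, w=120) → cum 120
  km 7 (Q, w=90) → cum 210
  km 17 (R, w=40) → cum 250  ≥ 232 → median here
  km 26 (S, w=9) → cum 259
  km 32 (T, w=125) → cum 384
  km 39 (U, w=70) → cum 454
  km 40 (V, w=10) → cum 464
Optimal location: km 17.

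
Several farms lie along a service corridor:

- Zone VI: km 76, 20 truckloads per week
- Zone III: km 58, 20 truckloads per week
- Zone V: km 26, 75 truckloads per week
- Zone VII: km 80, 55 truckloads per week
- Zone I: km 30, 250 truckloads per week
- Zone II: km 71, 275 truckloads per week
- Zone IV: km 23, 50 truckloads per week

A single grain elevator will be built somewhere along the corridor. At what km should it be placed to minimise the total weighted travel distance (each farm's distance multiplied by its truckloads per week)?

x = 30

For a sum of weighted absolute distances on a line, the optimum is the weighted median (not the mean). Total weight W = 745; half-weight = 372.5.
Sort by position and accumulate weight:
  km 23 (Zone IV, w=50) → cum 50
  km 26 (Zone V, w=75) → cum 125
  km 30 (Zone I, w=250) → cum 375  ≥ 372.5 → median here
  km 58 (Zone III, w=20) → cum 395
  km 71 (Zone II, w=275) → cum 670
  km 76 (Zone VI, w=20) → cum 690
  km 80 (Zone VII, w=55) → cum 745
Optimal location: km 30.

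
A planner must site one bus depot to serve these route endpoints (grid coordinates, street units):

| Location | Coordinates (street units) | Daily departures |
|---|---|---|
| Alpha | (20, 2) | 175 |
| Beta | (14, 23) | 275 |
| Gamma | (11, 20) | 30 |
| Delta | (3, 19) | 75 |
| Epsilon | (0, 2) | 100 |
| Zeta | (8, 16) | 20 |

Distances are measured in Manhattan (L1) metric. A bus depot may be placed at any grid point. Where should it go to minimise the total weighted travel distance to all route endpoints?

(14, 19)

Manhattan distance separates: Σwᵢ(|x−xᵢ|+|y−yᵢ|) = Σwᵢ|x−xᵢ| + Σwᵢ|y−yᵢ|, so x and y are optimised independently as 1-D weighted medians.
Total weight W = 675; half = 337.5.
x-coordinate, sorted with cumulative weight:
  x=0 (Epsilon, w=100) cum 100
  x=3 (Delta, w=75) cum 175
  x=8 (Zeta, w=20) cum 195
  x=11 (Gamma, w=30) cum 225
  x=14 (Beta, w=275) cum 500  ← median
  x=20 (Alpha, w=175) cum 675
⇒ x* = 14
y-coordinate, sorted with cumulative weight:
  y=2 (Alpha, w=175) cum 175
  y=2 (Epsilon, w=100) cum 275
  y=16 (Zeta, w=20) cum 295
  y=19 (Delta, w=75) cum 370  ← median
  y=20 (Gamma, w=30) cum 400
  y=23 (Beta, w=275) cum 675
⇒ y* = 19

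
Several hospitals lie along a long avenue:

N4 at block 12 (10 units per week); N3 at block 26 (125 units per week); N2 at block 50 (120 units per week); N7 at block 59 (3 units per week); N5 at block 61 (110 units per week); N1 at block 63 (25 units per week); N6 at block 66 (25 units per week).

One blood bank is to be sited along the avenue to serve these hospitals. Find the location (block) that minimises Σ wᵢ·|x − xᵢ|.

x = 50

For a sum of weighted absolute distances on a line, the optimum is the weighted median (not the mean). Total weight W = 418; half-weight = 209.
Sort by position and accumulate weight:
  block 12 (N4, w=10) → cum 10
  block 26 (N3, w=125) → cum 135
  block 50 (N2, w=120) → cum 255  ≥ 209 → median here
  block 59 (N7, w=3) → cum 258
  block 61 (N5, w=110) → cum 368
  block 63 (N1, w=25) → cum 393
  block 66 (N6, w=25) → cum 418
Optimal location: block 50.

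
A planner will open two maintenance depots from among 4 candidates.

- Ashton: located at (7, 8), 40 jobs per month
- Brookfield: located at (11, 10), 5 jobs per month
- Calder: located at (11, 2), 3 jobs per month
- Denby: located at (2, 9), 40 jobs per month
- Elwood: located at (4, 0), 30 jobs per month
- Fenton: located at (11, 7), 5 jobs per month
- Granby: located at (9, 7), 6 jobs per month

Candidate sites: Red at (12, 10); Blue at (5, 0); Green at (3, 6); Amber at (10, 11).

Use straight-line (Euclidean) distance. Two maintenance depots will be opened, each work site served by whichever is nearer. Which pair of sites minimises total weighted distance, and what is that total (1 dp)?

Evaluate every pair (each demand assigned to the nearer of the two):
  {Blue, Green}: total = 475.9
  {Green, Amber}: total = 557.9
  {Red, Green}: total = 558.3
  {Blue, Amber}: total = 601.0
  {Red, Blue}: total = 690.1
  {Red, Amber}: total = 945.2
Best pair: {Blue, Green} with total 475.9.

{Blue, Green}, total 475.9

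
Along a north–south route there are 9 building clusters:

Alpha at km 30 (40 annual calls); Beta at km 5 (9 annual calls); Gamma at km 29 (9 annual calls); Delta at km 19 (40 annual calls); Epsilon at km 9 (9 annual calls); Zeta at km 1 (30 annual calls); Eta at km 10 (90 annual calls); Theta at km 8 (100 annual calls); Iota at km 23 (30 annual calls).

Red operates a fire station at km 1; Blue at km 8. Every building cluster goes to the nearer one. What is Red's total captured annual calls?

30

The indifferent point is the midpoint (1+8)/2 = 4.5; building clusters left of it (closer to Red at 1) go to Red, those right go to Blue.
  Zeta at 1 (w=30) → Red
  Beta at 5 (w=9) → Blue
  Theta at 8 (w=100) → Blue
  Epsilon at 9 (w=9) → Blue
  Eta at 10 (w=90) → Blue
  Delta at 19 (w=40) → Blue
  Iota at 23 (w=30) → Blue
  Gamma at 29 (w=9) → Blue
  Alpha at 30 (w=40) → Blue
Red captures 30; Blue captures 327.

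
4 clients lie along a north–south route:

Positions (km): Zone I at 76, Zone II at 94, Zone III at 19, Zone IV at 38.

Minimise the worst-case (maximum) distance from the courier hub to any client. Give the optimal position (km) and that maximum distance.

The 1-center on a line is the midpoint of the two extreme points: leftmost at 19, rightmost at 94.
Optimal location = (19 + 94)/2 = 56.5; maximum distance = (94 − 19)/2 = 37.5.

location 56.5, max distance 37.5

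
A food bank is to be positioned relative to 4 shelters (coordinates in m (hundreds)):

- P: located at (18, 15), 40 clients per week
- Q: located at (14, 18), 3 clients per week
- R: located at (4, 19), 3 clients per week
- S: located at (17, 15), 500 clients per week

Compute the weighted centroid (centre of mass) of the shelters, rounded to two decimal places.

The minimiser of Σwᵢ‖p−pᵢ‖² is the weighted centroid p* = (Σwᵢpᵢ)/(Σwᵢ).
Σwᵢ = 546.
Σwᵢxᵢ = 40·18 + 3·14 + 3·4 + 500·17 = 9274.
Σwᵢyᵢ = 40·15 + 3·18 + 3·19 + 500·15 = 8211.
x* = 9274/546 = 16.99, y* = 8211/546 = 15.04.

(16.99, 15.04)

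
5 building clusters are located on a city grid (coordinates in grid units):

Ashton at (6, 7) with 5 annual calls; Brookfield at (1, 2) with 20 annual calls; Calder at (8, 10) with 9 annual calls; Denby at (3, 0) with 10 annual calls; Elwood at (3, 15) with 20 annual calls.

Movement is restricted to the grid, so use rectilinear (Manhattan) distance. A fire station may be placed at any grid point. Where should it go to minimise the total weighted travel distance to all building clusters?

(3, 7)

Manhattan distance separates: Σwᵢ(|x−xᵢ|+|y−yᵢ|) = Σwᵢ|x−xᵢ| + Σwᵢ|y−yᵢ|, so x and y are optimised independently as 1-D weighted medians.
Total weight W = 64; half = 32.
x-coordinate, sorted with cumulative weight:
  x=1 (Brookfield, w=20) cum 20
  x=3 (Denby, w=10) cum 30
  x=3 (Elwood, w=20) cum 50  ← median
  x=6 (Ashton, w=5) cum 55
  x=8 (Calder, w=9) cum 64
⇒ x* = 3
y-coordinate, sorted with cumulative weight:
  y=0 (Denby, w=10) cum 10
  y=2 (Brookfield, w=20) cum 30
  y=7 (Ashton, w=5) cum 35  ← median
  y=10 (Calder, w=9) cum 44
  y=15 (Elwood, w=20) cum 64
⇒ y* = 7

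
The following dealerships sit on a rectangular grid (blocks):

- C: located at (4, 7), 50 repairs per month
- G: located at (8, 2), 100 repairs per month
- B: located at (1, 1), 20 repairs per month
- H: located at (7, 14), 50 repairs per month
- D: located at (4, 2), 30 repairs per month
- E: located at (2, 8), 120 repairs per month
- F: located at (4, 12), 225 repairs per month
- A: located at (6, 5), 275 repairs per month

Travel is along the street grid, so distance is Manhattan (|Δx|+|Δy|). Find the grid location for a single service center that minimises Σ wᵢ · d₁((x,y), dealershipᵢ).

(4, 7)

Manhattan distance separates: Σwᵢ(|x−xᵢ|+|y−yᵢ|) = Σwᵢ|x−xᵢ| + Σwᵢ|y−yᵢ|, so x and y are optimised independently as 1-D weighted medians.
Total weight W = 870; half = 435.
x-coordinate, sorted with cumulative weight:
  x=1 (B, w=20) cum 20
  x=2 (E, w=120) cum 140
  x=4 (C, w=50) cum 190
  x=4 (D, w=30) cum 220
  x=4 (F, w=225) cum 445  ← median
  x=6 (A, w=275) cum 720
  x=7 (H, w=50) cum 770
  x=8 (G, w=100) cum 870
⇒ x* = 4
y-coordinate, sorted with cumulative weight:
  y=1 (B, w=20) cum 20
  y=2 (G, w=100) cum 120
  y=2 (D, w=30) cum 150
  y=5 (A, w=275) cum 425
  y=7 (C, w=50) cum 475  ← median
  y=8 (E, w=120) cum 595
  y=12 (F, w=225) cum 820
  y=14 (H, w=50) cum 870
⇒ y* = 7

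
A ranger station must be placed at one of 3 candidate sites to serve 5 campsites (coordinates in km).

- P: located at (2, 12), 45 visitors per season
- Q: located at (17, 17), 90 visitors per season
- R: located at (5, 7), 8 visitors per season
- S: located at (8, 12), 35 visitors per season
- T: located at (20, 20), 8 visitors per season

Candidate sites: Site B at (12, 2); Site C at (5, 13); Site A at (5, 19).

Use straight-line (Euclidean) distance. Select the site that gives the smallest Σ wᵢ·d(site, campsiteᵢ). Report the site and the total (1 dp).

Site C, total 1571.8 km

Total weighted distance at each candidate:
  Site B (12, 2): total = 2662.8
  Site C (5, 13): total = 1571.8
  Site A (5, 19): total = 1920.4
Minimum is at Site C with total 1571.8 km.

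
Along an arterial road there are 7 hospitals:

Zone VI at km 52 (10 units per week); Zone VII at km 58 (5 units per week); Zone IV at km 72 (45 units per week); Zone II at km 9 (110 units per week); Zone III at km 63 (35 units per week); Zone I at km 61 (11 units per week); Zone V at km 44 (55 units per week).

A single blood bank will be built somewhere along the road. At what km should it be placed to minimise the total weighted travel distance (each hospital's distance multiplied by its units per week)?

x = 44

For a sum of weighted absolute distances on a line, the optimum is the weighted median (not the mean). Total weight W = 271; half-weight = 135.5.
Sort by position and accumulate weight:
  km 9 (Zone II, w=110) → cum 110
  km 44 (Zone V, w=55) → cum 165  ≥ 135.5 → median here
  km 52 (Zone VI, w=10) → cum 175
  km 58 (Zone VII, w=5) → cum 180
  km 61 (Zone I, w=11) → cum 191
  km 63 (Zone III, w=35) → cum 226
  km 72 (Zone IV, w=45) → cum 271
Optimal location: km 44.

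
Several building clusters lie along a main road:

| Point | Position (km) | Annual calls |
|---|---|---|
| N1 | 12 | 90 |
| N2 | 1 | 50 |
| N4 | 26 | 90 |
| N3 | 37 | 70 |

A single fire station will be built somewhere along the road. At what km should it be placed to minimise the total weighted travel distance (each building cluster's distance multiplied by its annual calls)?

x = 26

For a sum of weighted absolute distances on a line, the optimum is the weighted median (not the mean). Total weight W = 300; half-weight = 150.
Sort by position and accumulate weight:
  km 1 (N2, w=50) → cum 50
  km 12 (N1, w=90) → cum 140
  km 26 (N4, w=90) → cum 230  ≥ 150 → median here
  km 37 (N3, w=70) → cum 300
Optimal location: km 26.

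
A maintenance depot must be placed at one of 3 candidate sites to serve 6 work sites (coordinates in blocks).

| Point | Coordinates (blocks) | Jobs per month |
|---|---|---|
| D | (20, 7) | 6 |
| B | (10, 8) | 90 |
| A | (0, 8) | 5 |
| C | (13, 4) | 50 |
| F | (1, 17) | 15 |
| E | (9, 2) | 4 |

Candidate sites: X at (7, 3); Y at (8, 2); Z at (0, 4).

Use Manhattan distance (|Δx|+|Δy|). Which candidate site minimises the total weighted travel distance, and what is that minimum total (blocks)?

Total weighted distance at each candidate:
  X (7, 3): total = 1544
  Y (8, 2): total = 1576
  Z (0, 4): total = 2322
Minimum is at X with total 1544 blocks.

X, total 1544 blocks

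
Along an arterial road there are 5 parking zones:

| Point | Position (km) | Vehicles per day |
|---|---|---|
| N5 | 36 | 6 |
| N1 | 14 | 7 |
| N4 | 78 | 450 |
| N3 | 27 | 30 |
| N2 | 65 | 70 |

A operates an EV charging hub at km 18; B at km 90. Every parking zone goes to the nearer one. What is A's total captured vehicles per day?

The indifferent point is the midpoint (18+90)/2 = 54; parking zones left of it (closer to A at 18) go to A, those right go to B.
  N1 at 14 (w=7) → A
  N3 at 27 (w=30) → A
  N5 at 36 (w=6) → A
  N2 at 65 (w=70) → B
  N4 at 78 (w=450) → B
A captures 43; B captures 520.

43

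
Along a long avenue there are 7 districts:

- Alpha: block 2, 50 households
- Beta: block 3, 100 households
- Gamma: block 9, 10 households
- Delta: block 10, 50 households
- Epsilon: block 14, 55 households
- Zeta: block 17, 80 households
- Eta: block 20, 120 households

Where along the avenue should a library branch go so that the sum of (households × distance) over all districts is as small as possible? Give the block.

For a sum of weighted absolute distances on a line, the optimum is the weighted median (not the mean). Total weight W = 465; half-weight = 232.5.
Sort by position and accumulate weight:
  block 2 (Alpha, w=50) → cum 50
  block 3 (Beta, w=100) → cum 150
  block 9 (Gamma, w=10) → cum 160
  block 10 (Delta, w=50) → cum 210
  block 14 (Epsilon, w=55) → cum 265  ≥ 232.5 → median here
  block 17 (Zeta, w=80) → cum 345
  block 20 (Eta, w=120) → cum 465
Optimal location: block 14.

x = 14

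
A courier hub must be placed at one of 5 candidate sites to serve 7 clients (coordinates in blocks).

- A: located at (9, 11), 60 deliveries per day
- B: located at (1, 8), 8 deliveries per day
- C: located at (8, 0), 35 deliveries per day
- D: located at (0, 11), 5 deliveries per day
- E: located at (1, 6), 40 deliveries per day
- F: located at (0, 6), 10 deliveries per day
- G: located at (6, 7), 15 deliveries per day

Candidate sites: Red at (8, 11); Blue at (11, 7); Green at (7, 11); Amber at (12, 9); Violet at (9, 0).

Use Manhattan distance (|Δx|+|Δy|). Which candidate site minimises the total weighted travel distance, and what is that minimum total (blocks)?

Total weighted distance at each candidate:
  Red (8, 11): total = 1265
  Blue (11, 7): total = 1508
  Green (7, 11): total = 1282
  Amber (12, 9): total = 1751
  Violet (9, 0): total = 1783
Minimum is at Red with total 1265 blocks.

Red, total 1265 blocks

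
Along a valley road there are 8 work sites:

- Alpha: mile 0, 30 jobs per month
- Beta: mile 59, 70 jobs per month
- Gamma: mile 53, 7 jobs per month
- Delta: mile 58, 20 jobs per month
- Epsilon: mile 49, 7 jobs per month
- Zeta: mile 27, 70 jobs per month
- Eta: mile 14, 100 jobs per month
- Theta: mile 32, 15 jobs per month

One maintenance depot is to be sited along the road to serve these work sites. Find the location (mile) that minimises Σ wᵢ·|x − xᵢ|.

For a sum of weighted absolute distances on a line, the optimum is the weighted median (not the mean). Total weight W = 319; half-weight = 159.5.
Sort by position and accumulate weight:
  mile 0 (Alpha, w=30) → cum 30
  mile 14 (Eta, w=100) → cum 130
  mile 27 (Zeta, w=70) → cum 200  ≥ 159.5 → median here
  mile 32 (Theta, w=15) → cum 215
  mile 49 (Epsilon, w=7) → cum 222
  mile 53 (Gamma, w=7) → cum 229
  mile 58 (Delta, w=20) → cum 249
  mile 59 (Beta, w=70) → cum 319
Optimal location: mile 27.

x = 27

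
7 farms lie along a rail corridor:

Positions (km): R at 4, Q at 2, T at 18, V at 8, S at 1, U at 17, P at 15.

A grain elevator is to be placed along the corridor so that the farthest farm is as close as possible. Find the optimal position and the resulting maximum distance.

location 9.5, max distance 8.5

The 1-center on a line is the midpoint of the two extreme points: leftmost at 1, rightmost at 18.
Optimal location = (1 + 18)/2 = 9.5; maximum distance = (18 − 1)/2 = 8.5.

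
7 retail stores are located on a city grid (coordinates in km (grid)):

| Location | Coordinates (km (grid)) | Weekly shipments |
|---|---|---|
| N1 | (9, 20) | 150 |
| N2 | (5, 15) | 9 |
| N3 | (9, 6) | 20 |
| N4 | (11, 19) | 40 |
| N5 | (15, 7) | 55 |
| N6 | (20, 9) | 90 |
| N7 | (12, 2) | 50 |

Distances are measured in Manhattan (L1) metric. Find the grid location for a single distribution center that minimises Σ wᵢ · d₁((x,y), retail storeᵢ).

Manhattan distance separates: Σwᵢ(|x−xᵢ|+|y−yᵢ|) = Σwᵢ|x−xᵢ| + Σwᵢ|y−yᵢ|, so x and y are optimised independently as 1-D weighted medians.
Total weight W = 414; half = 207.
x-coordinate, sorted with cumulative weight:
  x=5 (N2, w=9) cum 9
  x=9 (N1, w=150) cum 159
  x=9 (N3, w=20) cum 179
  x=11 (N4, w=40) cum 219  ← median
  x=12 (N7, w=50) cum 269
  x=15 (N5, w=55) cum 324
  x=20 (N6, w=90) cum 414
⇒ x* = 11
y-coordinate, sorted with cumulative weight:
  y=2 (N7, w=50) cum 50
  y=6 (N3, w=20) cum 70
  y=7 (N5, w=55) cum 125
  y=9 (N6, w=90) cum 215  ← median
  y=15 (N2, w=9) cum 224
  y=19 (N4, w=40) cum 264
  y=20 (N1, w=150) cum 414
⇒ y* = 9

(11, 9)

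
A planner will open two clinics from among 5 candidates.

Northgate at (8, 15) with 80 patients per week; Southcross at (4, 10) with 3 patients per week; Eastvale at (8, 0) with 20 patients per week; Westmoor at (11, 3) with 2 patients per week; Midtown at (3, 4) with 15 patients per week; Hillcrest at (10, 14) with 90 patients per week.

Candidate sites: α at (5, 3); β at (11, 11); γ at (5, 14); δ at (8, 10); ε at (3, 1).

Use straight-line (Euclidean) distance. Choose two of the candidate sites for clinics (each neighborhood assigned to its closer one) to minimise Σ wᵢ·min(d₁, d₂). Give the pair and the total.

Evaluate every pair (each demand assigned to the nearer of the two):
  {α, β}: total = 836.2
  {α, γ}: total = 845.7
  {β, ε}: total = 868.8
  {γ, ε}: total = 878.8
  {α, δ}: total = 944.9
  {β, γ}: total = 947.0
  {δ, ε}: total = 976.7
  {γ, δ}: total = 999.9
  {β, δ}: total = 1029.0
  {α, ε}: total = 2228.6
Best pair: {α, β} with total 836.2.

{α, β}, total 836.2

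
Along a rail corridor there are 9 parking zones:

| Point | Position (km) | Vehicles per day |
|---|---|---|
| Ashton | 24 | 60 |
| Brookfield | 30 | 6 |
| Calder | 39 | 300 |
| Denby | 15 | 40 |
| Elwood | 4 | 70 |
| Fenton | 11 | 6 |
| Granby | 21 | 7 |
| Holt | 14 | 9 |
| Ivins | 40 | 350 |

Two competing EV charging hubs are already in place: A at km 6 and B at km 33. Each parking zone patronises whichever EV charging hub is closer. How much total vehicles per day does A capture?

125

The indifferent point is the midpoint (6+33)/2 = 19.5; parking zones left of it (closer to A at 6) go to A, those right go to B.
  Elwood at 4 (w=70) → A
  Fenton at 11 (w=6) → A
  Holt at 14 (w=9) → A
  Denby at 15 (w=40) → A
  Granby at 21 (w=7) → B
  Ashton at 24 (w=60) → B
  Brookfield at 30 (w=6) → B
  Calder at 39 (w=300) → B
  Ivins at 40 (w=350) → B
A captures 125; B captures 723.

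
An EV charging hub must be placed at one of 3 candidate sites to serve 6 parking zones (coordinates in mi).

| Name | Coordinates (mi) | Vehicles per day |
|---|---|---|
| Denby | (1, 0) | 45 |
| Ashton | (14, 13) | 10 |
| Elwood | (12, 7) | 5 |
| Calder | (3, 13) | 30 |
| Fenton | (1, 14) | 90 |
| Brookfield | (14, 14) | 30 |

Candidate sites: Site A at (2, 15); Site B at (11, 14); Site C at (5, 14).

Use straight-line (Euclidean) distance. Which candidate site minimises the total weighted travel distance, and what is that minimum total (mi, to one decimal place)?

Site A, total 1417.8 mi

Total weighted distance at each candidate:
  Site A (2, 15): total = 1417.8
  Site B (11, 14): total = 2073.1
  Site C (5, 14): total = 1492.3
Minimum is at Site A with total 1417.8 mi.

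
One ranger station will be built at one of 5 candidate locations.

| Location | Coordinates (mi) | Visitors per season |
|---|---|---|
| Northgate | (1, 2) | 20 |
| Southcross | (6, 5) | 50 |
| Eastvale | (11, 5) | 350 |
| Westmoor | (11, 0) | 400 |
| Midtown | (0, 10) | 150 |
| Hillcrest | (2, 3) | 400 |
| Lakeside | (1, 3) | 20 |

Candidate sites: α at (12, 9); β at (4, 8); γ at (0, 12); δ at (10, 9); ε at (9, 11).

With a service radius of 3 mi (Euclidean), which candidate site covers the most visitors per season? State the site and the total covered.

γ, covering 150

Coverage radius r = 3 mi; a point is covered iff (Δx)²+(Δy)² ≤ 3² = 9.
  α (12, 9): covers {none} → 0
  β (4, 8): covers {none} → 0
  γ (0, 12): covers {Midtown} → 150
  δ (10, 9): covers {none} → 0
  ε (9, 11): covers {none} → 0
Maximum coverage at γ: 150 visitors per season.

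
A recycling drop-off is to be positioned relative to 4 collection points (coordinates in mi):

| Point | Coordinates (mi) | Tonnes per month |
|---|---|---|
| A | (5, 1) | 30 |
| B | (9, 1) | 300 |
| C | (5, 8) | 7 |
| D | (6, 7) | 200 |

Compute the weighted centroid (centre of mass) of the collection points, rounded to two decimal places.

(7.61, 3.33)

The minimiser of Σwᵢ‖p−pᵢ‖² is the weighted centroid p* = (Σwᵢpᵢ)/(Σwᵢ).
Σwᵢ = 537.
Σwᵢxᵢ = 30·5 + 300·9 + 7·5 + 200·6 = 4085.
Σwᵢyᵢ = 30·1 + 300·1 + 7·8 + 200·7 = 1786.
x* = 4085/537 = 7.61, y* = 1786/537 = 3.33.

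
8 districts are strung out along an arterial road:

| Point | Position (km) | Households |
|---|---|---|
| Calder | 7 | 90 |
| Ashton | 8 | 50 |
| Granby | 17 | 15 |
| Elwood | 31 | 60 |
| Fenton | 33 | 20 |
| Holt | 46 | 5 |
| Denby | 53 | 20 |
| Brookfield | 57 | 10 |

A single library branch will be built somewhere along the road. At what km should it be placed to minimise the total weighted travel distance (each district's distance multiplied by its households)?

x = 8

For a sum of weighted absolute distances on a line, the optimum is the weighted median (not the mean). Total weight W = 270; half-weight = 135.
Sort by position and accumulate weight:
  km 7 (Calder, w=90) → cum 90
  km 8 (Ashton, w=50) → cum 140  ≥ 135 → median here
  km 17 (Granby, w=15) → cum 155
  km 31 (Elwood, w=60) → cum 215
  km 33 (Fenton, w=20) → cum 235
  km 46 (Holt, w=5) → cum 240
  km 53 (Denby, w=20) → cum 260
  km 57 (Brookfield, w=10) → cum 270
Optimal location: km 8.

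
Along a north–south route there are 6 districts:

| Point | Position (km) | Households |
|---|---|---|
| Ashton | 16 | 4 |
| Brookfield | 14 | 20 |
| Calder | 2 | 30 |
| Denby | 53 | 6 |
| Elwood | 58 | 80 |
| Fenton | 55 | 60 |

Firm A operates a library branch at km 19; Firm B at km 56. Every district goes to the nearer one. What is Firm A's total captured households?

The indifferent point is the midpoint (19+56)/2 = 37.5; districts left of it (closer to Firm A at 19) go to Firm A, those right go to Firm B.
  Calder at 2 (w=30) → Firm A
  Brookfield at 14 (w=20) → Firm A
  Ashton at 16 (w=4) → Firm A
  Denby at 53 (w=6) → Firm B
  Fenton at 55 (w=60) → Firm B
  Elwood at 58 (w=80) → Firm B
Firm A captures 54; Firm B captures 146.

54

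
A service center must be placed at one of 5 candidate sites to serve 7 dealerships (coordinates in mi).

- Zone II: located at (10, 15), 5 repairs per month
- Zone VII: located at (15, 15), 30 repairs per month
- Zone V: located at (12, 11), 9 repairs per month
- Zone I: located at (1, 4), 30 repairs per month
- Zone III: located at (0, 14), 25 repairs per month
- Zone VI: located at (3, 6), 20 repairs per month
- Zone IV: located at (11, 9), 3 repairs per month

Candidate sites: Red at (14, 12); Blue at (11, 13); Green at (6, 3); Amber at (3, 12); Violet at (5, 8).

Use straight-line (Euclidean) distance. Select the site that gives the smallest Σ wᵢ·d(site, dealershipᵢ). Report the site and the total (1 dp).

Total weighted distance at each candidate:
  Red (14, 12): total = 1214.8
  Blue (11, 13): total = 1069.8
  Green (6, 3): total = 1177.7
  Amber (3, 12): total = 973.8
  Violet (5, 8): total = 917.5
Minimum is at Violet with total 917.5 mi.

Violet, total 917.5 mi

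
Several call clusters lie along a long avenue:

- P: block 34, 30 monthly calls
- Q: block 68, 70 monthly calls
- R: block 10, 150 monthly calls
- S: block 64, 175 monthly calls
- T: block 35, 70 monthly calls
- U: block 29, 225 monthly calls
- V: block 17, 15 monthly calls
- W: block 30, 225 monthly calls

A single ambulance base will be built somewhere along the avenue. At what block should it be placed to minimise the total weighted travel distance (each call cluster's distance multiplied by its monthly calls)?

For a sum of weighted absolute distances on a line, the optimum is the weighted median (not the mean). Total weight W = 960; half-weight = 480.
Sort by position and accumulate weight:
  block 10 (R, w=150) → cum 150
  block 17 (V, w=15) → cum 165
  block 29 (U, w=225) → cum 390
  block 30 (W, w=225) → cum 615  ≥ 480 → median here
  block 34 (P, w=30) → cum 645
  block 35 (T, w=70) → cum 715
  block 64 (S, w=175) → cum 890
  block 68 (Q, w=70) → cum 960
Optimal location: block 30.

x = 30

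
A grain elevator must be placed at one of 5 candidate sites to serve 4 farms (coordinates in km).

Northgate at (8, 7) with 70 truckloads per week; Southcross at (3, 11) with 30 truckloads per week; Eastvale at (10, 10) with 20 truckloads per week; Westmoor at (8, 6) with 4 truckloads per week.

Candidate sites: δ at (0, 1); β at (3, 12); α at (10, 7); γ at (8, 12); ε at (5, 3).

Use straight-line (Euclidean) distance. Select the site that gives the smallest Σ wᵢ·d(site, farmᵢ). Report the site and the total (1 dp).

α, total 450.8 km

Total weighted distance at each candidate:
  δ (0, 1): total = 1320.0
  β (3, 12): total = 701.8
  α (10, 7): total = 450.8
  γ (8, 12): total = 583.5
  ε (5, 3): total = 786.4
Minimum is at α with total 450.8 km.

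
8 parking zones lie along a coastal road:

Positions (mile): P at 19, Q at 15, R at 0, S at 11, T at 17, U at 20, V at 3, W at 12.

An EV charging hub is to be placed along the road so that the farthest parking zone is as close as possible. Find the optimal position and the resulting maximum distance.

The 1-center on a line is the midpoint of the two extreme points: leftmost at 0, rightmost at 20.
Optimal location = (0 + 20)/2 = 10; maximum distance = (20 − 0)/2 = 10.

location 10, max distance 10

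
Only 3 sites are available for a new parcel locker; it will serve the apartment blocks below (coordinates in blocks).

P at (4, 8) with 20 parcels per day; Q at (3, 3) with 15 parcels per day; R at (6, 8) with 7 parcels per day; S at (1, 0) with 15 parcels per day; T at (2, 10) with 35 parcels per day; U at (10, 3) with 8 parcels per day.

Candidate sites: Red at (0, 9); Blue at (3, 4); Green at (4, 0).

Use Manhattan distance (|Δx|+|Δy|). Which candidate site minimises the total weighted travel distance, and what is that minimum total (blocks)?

Total weighted distance at each candidate:
  Red (0, 9): total = 667
  Blue (3, 4): total = 563
  Green (4, 0): total = 827
Minimum is at Blue with total 563 blocks.

Blue, total 563 blocks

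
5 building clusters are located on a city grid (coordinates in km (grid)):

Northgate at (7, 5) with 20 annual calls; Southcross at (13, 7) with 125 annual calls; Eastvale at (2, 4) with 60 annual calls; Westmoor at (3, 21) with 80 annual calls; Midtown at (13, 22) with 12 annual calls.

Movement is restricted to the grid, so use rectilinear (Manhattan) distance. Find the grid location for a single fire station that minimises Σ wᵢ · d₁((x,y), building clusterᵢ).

(7, 7)

Manhattan distance separates: Σwᵢ(|x−xᵢ|+|y−yᵢ|) = Σwᵢ|x−xᵢ| + Σwᵢ|y−yᵢ|, so x and y are optimised independently as 1-D weighted medians.
Total weight W = 297; half = 148.5.
x-coordinate, sorted with cumulative weight:
  x=2 (Eastvale, w=60) cum 60
  x=3 (Westmoor, w=80) cum 140
  x=7 (Northgate, w=20) cum 160  ← median
  x=13 (Southcross, w=125) cum 285
  x=13 (Midtown, w=12) cum 297
⇒ x* = 7
y-coordinate, sorted with cumulative weight:
  y=4 (Eastvale, w=60) cum 60
  y=5 (Northgate, w=20) cum 80
  y=7 (Southcross, w=125) cum 205  ← median
  y=21 (Westmoor, w=80) cum 285
  y=22 (Midtown, w=12) cum 297
⇒ y* = 7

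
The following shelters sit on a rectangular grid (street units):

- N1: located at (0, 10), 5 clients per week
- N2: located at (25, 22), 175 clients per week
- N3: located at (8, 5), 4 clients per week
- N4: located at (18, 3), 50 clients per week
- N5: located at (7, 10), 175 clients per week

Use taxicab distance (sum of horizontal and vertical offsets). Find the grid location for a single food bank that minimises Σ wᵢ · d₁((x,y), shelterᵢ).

(18, 10)

Manhattan distance separates: Σwᵢ(|x−xᵢ|+|y−yᵢ|) = Σwᵢ|x−xᵢ| + Σwᵢ|y−yᵢ|, so x and y are optimised independently as 1-D weighted medians.
Total weight W = 409; half = 204.5.
x-coordinate, sorted with cumulative weight:
  x=0 (N1, w=5) cum 5
  x=7 (N5, w=175) cum 180
  x=8 (N3, w=4) cum 184
  x=18 (N4, w=50) cum 234  ← median
  x=25 (N2, w=175) cum 409
⇒ x* = 18
y-coordinate, sorted with cumulative weight:
  y=3 (N4, w=50) cum 50
  y=5 (N3, w=4) cum 54
  y=10 (N1, w=5) cum 59
  y=10 (N5, w=175) cum 234  ← median
  y=22 (N2, w=175) cum 409
⇒ y* = 10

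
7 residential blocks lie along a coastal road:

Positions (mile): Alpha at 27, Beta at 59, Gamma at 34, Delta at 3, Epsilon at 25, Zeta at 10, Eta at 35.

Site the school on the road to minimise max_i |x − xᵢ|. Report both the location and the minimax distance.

The 1-center on a line is the midpoint of the two extreme points: leftmost at 3, rightmost at 59.
Optimal location = (3 + 59)/2 = 31; maximum distance = (59 − 3)/2 = 28.

location 31, max distance 28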